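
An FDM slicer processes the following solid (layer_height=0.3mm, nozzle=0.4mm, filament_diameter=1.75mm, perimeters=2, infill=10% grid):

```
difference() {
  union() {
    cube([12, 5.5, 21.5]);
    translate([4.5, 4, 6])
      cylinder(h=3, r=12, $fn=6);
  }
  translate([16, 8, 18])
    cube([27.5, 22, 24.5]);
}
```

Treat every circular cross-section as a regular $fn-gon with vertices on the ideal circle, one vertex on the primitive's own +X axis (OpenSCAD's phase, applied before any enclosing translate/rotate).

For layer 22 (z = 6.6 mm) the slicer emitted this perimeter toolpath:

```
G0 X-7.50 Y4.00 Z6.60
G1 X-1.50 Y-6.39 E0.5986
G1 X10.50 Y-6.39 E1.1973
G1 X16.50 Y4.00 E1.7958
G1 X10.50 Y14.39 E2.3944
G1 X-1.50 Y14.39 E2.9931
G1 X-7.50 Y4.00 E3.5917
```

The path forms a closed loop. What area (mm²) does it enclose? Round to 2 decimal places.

Apply the shoelace formula to the sequence of (X, Y) vertices; enclosed area = 374.04 mm².

374.04 mm²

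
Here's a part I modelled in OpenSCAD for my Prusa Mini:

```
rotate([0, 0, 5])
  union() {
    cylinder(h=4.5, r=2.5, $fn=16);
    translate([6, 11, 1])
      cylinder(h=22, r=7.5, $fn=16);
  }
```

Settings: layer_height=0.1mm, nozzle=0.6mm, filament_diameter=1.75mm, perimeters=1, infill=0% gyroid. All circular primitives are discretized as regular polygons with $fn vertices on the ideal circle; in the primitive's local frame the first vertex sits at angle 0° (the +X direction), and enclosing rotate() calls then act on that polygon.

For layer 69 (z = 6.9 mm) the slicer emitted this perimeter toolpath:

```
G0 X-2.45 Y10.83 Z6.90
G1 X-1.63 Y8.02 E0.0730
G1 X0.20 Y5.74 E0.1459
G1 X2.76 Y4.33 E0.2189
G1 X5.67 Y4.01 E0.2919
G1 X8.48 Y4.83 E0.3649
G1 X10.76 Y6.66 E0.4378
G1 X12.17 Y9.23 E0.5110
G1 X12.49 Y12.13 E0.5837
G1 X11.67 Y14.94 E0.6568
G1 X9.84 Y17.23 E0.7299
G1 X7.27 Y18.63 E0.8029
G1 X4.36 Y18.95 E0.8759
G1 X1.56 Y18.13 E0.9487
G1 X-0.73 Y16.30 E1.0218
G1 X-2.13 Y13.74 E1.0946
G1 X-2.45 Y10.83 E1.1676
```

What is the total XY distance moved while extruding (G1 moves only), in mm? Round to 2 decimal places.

46.81 mm

Sum the Euclidean lengths of each G1 segment: total = 46.81 mm.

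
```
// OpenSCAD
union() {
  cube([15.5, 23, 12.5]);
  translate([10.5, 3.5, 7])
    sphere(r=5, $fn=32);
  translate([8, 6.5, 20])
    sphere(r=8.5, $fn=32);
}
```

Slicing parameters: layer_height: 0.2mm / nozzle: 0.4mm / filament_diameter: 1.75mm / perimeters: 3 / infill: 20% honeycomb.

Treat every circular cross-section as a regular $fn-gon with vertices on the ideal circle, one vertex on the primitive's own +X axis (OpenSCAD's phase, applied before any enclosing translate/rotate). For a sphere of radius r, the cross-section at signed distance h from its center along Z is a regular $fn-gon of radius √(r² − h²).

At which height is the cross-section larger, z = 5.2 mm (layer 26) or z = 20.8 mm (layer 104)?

Layer 26 (z = 5.2): the cube is present — its section is the full 15.5×23 rectangle (area 356.50 mm²); the r=5 sphere at (10.5, 3.5) slices to a regular 32-gon of circumradius 4.665 (√(r²−h²) with h=1.8 from center) (area = (32/2)·4.665²·sin(360°/32) = 67.92 mm²); the sphere at (8, 6.5) does not reach this height (|z−center|=14.800 > r=8.5); Combining (union): the regions partially overlap — summed areas 424.42 mm² minus the doubly-counted overlap 63.10 mm² gives 361.32 mm² — area = 361.32 mm². So its area = 361.32 mm². Layer 104 (z = 20.8): the cube is absent (z outside [0, 12.5]); the sphere at (10.5, 3.5) is not intersected at this z (|z−center|=13.800 > r=5); the sphere at (8, 6.5): section is a regular 32-gon, circumradius = √(r²−h²) = √(8.5²−0.8²) = 8.462 (area = (32/2)·8.462²·sin(360°/32) = 223.53 mm²); Combining (union): only the r=8.5 sphere at (8, 6.5) is present, so the union is just that shape — area = 223.53 mm². So its area = 223.53 mm². Layer 26 is larger (361.32 vs 223.53 mm²).

layer 26 (z = 5.2 mm)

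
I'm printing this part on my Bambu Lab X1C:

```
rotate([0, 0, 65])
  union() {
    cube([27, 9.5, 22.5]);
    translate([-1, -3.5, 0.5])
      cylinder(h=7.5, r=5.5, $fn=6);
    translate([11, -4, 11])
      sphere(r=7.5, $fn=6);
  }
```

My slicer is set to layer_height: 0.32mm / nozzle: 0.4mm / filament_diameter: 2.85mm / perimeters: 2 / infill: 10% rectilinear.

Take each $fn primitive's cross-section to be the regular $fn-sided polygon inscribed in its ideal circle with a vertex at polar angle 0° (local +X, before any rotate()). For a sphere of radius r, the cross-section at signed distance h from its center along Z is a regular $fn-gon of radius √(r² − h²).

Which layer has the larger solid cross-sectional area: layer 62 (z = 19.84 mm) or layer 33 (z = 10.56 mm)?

Layer 62 (z = 19.84): the 27×9.5 cube contributes its full rectangle (area 256.50 mm²); the cylinder at (-1, -3.5) is absent (z outside [0.5, 8]); the sphere at (11, -4) is not intersected at this z (|z−center|=8.840 > r=7.5); Combining (union): only the 27×9.5 cube is present, so the union is just that shape — area = 256.50 mm²; (whole slice rotated 65° about Z — lengths, areas and connectivity unchanged). So its area = 256.50 mm². Layer 33 (z = 10.56): the cube is present — its section is the full 27×9.5 rectangle (area 256.50 mm²); the cylinder at (-1, -3.5) is absent (z outside [0.5, 8]); the sphere at (11, -4): section is a regular 6-gon, circumradius = √(r²−h²) = √(7.5²−0.44²) = 7.487 (area = (6/2)·7.487²·sin(360°/6) = 145.64 mm²); Taking the union: the regions partially overlap — summed areas 402.14 mm² minus the doubly-counted overlap 22.16 mm² gives 379.98 mm² — area = 379.98 mm²; (rotated 65° about Z; rotation is an isometry so areas/perimeters/island counts are preserved). So its area = 379.98 mm². Layer 33 is larger (379.98 vs 256.50 mm²).

layer 33 (z = 10.56 mm)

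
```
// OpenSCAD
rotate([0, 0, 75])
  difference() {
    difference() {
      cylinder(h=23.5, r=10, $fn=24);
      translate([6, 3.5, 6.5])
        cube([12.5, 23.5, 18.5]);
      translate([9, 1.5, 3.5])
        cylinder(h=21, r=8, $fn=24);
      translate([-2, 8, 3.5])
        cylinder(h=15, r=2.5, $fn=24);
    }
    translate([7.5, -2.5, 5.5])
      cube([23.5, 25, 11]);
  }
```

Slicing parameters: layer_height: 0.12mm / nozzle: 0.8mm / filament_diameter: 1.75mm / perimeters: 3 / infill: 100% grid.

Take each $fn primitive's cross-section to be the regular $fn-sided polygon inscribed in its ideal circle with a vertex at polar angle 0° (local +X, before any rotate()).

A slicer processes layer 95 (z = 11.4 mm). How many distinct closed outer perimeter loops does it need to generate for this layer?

At z = 11.4 mm: the r=10 cylinder contributes a regular 24-gon of circumradius 10; the 12.5×23.5 cube at (6, 3.5) contributes its full rectangle; the r=8 cylinder at (9, 1.5) gives a regular 24-gon of circumradius 8 (constant along its height); the r=2.5 cylinder at (-2, 8) gives a regular 24-gon of circumradius 2.5 (constant along its height); After the difference (first − rest): starting from the r=10 cylinder, the 12.5×23.5 cube at (6, 3.5) partially overlaps it — only the 8.76 mm² overlap (of its 293.75 mm²) is removed, clipping the outline; the r=8 cylinder at (9, 1.5) partially overlaps it — only the 85.59 mm² overlap (of its 198.77 mm²) is removed, clipping the outline; the r=2.5 cylinder at (-2, 8) partially overlaps it — only the 17.17 mm² overlap (of its 19.41 mm²) is removed, clipping the outline — 1 connected region; the cube at (7.5, -2.5) (footprint 23.5×25) is included at this height; Taking the first minus the rest: starting from that combined region, the 23.5×25 cube at (7.5, -2.5) misses the remaining region (no effect) — 1 connected region; (rotated 75° about Z; rotation is an isometry so areas/perimeters/island counts are preserved). The result has 1 disconnected region.

1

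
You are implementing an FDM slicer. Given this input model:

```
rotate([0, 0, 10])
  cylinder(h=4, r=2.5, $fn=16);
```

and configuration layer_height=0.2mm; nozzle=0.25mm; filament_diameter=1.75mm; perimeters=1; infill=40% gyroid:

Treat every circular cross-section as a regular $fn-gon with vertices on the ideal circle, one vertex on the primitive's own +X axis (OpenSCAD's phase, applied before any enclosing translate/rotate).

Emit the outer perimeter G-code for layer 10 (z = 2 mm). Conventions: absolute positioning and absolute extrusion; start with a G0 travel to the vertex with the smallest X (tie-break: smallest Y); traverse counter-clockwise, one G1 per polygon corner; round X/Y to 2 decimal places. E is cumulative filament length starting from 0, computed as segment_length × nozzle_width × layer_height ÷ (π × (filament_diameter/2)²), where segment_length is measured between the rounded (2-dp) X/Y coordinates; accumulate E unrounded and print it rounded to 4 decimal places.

G0 X-2.46 Y-0.43 Z2.00
G1 X-2.11 Y-1.34 E0.0203
G1 X-1.43 Y-2.05 E0.0407
G1 X-0.54 Y-2.44 E0.0609
G1 X0.43 Y-2.46 E0.0811
G1 X1.34 Y-2.11 E0.1013
G1 X2.05 Y-1.43 E0.1218
G1 X2.44 Y-0.54 E0.1420
G1 X2.46 Y0.43 E0.1621
G1 X2.11 Y1.34 E0.1824
G1 X1.43 Y2.05 E0.2028
G1 X0.54 Y2.44 E0.2230
G1 X-0.43 Y2.46 E0.2432
G1 X-1.34 Y2.11 E0.2635
G1 X-2.05 Y1.43 E0.2839
G1 X-2.44 Y0.54 E0.3041
G1 X-2.46 Y-0.43 E0.3243

At z = 2 mm: the r=2.5 cylinder gives a regular 16-gon of circumradius 2.5 (constant along its height); (whole slice rotated 10° about Z — lengths, areas and connectivity unchanged). The outline is a single polygon with 16 vertices. Extrusion per mm of travel: 0.25 × 0.2 / (π × 0.875²) = 0.020788. Accumulating E over each segment gives final E = 0.3243.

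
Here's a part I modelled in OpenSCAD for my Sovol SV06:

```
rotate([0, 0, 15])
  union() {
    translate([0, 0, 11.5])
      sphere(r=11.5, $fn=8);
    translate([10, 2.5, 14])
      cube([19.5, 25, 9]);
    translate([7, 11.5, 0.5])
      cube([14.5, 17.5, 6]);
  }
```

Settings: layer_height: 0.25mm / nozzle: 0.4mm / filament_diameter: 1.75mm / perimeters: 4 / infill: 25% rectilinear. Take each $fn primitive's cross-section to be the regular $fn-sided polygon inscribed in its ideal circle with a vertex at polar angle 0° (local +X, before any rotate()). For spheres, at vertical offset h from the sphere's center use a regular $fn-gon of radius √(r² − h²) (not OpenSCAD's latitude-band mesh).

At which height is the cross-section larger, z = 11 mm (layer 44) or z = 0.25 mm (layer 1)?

Layer 44 (z = 11): the r=11.5 sphere contributes a regular 8-gon of circumradius √(11.5²−0.5²) = 11.489 (area = (8/2)·11.489²·sin(360°/8) = 373.35 mm²); the cube at (10, 2.5) does not reach this height (z outside [14, 23]); the cube at (7, 11.5) does not reach this height (z outside [0.5, 6.5]); Combining (union): only the r=11.5 sphere is present, so the union is just that shape — area = 373.35 mm²; (whole slice rotated 15° about Z — lengths, areas and connectivity unchanged). So its area = 373.35 mm². Layer 1 (z = 0.25): the r=11.5 sphere slices to a regular 8-gon of circumradius 2.385 (√(r²−h²) with h=11.25 from center) (area = (8/2)·2.385²·sin(360°/8) = 16.09 mm²); the cube at (10, 2.5) is absent (z outside [14, 23]); the cube at (7, 11.5) is absent (z outside [0.5, 6.5]); Merging all regions: only the r=11.5 sphere is present, so the union is just that shape — area = 16.09 mm²; (rotated 15° about Z; rotation is an isometry so areas/perimeters/island counts are preserved). So its area = 16.09 mm². Layer 44 is larger (373.35 vs 16.09 mm²).

layer 44 (z = 11 mm)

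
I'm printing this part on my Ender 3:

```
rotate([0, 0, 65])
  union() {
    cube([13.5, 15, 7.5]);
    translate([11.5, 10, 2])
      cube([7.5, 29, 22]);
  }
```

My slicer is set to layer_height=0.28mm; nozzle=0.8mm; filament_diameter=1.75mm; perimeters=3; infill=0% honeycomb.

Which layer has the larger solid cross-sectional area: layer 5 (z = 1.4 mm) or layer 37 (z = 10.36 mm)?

layer 37 (z = 10.36 mm)

Layer 5 (z = 1.4): the 13.5×15 cube contributes its full rectangle (area 202.50 mm²); the cube at (11.5, 10) is not intersected at this z (z outside [2, 24]); Merging all regions: only the 13.5×15 cube is present, so the union is just that shape — area = 202.50 mm²; (whole slice rotated 65° about Z — lengths, areas and connectivity unchanged). So its area = 202.50 mm². Layer 37 (z = 10.36): the cube does not reach this height (z outside [0, 7.5]); the cube at (11.5, 10) (footprint 7.5×29) is included at this height (area 217.50 mm²); Merging all regions: only the 7.5×29 cube at (11.5, 10) is present, so the union is just that shape — area = 217.50 mm²; (whole slice rotated 65° about Z — lengths, areas and connectivity unchanged). So its area = 217.50 mm². Layer 37 is larger (217.50 vs 202.50 mm²).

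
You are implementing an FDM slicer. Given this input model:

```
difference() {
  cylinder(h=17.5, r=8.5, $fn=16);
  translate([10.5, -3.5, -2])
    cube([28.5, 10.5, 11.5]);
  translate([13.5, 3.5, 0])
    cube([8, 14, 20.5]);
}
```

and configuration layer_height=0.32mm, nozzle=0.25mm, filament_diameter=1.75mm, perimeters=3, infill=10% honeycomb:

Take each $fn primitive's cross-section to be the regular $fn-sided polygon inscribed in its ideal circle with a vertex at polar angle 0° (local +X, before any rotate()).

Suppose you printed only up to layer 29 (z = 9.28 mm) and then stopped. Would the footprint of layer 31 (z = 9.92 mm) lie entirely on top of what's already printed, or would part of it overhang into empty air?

entirely on top

Compare the two slices. At z = 9.28: the r=8.5 cylinder gives a regular 16-gon of circumradius 8.5 (constant along its height) (area = (16/2)·8.500²·sin(360°/16) = 221.19 mm²); the cube at (10.5, -3.5) is present — its section is the full 28.5×10.5 rectangle (area 299.25 mm²); the cube at (13.5, 3.5) is present — its section is the full 8×14 rectangle (area 112.00 mm²); After the difference (first − rest): starting from the r=8.5 cylinder (221.19 mm²), the 28.5×10.5 cube at (10.5, -3.5) misses the remaining region (no effect); the 8×14 cube at (13.5, 3.5) misses the remaining region (no effect) — area = 221.19 mm². At z = 9.92: the r=8.5 cylinder contributes a regular 16-gon of circumradius 8.5 (area = (16/2)·8.500²·sin(360°/16) = 221.19 mm²); the cube at (10.5, -3.5) is absent (z outside [-2, 9.5]); the cube at (13.5, 3.5) is present — its section is the full 8×14 rectangle (area 112.00 mm²); Taking the first minus the rest: starting from the r=8.5 cylinder (221.19 mm²), the 8×14 cube at (13.5, 3.5) misses the remaining region (no effect) — area = 221.19 mm². Checking containment: the cross-section at z = 9.92 is a subset of the cross-section at z = 9.28.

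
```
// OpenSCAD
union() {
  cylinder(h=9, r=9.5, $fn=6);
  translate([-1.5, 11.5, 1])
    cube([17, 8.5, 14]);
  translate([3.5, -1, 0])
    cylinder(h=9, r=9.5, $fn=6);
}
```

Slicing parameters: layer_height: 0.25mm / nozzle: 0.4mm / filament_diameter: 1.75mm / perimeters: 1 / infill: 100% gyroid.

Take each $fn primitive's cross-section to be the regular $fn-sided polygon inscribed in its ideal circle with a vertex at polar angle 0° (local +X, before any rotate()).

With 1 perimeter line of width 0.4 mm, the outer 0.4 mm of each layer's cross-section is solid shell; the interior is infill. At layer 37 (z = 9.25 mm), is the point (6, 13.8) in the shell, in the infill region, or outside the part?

infill

At z = 9.25 mm: the cylinder is not intersected at this z (z outside [0, 9]); the 17×8.5 cube at (-1.5, 11.5) contributes its full rectangle; the cylinder at (3.5, -1) is not intersected at this z (z outside [0, 9]); Taking the union: only the 17×8.5 cube at (-1.5, 11.5) is present, so the union is just that shape — 1 connected region. Overall, the cross-section is a single solid region. The nearest boundary edge runs (-1.50, 11.50)→(15.50, 11.50); distance from the point to it = 2.30 mm. The point is inside the cross-section and 2.30 mm from the nearest boundary — more than the 0.4 mm shell width (1 × 0.4), so it's in the infill interior.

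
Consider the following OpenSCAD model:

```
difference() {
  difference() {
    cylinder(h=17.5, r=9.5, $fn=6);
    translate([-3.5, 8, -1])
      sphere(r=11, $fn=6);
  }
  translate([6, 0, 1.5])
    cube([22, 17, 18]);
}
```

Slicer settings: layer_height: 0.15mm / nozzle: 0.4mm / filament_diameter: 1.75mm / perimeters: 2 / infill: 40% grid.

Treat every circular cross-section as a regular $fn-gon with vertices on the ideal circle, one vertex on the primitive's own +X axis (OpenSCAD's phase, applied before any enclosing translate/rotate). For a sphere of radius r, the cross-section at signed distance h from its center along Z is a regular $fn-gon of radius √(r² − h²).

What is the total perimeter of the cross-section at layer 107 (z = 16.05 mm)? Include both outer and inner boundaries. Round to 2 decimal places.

At z = 16.05 mm: the r=9.5 cylinder contributes a regular 6-gon of circumradius 9.5 (perimeter = 2·6·9.500·sin(180°/6) = 57.00 mm); the sphere at (-3.5, 8) is not intersected at this z (|z−center|=17.050 > r=11); Taking the first minus the rest: none of the subtracted shapes is present at this height, so the r=9.5 cylinder is unchanged — boundary = 57.00 mm; the 22×17 cube at (6, 0) contributes its full rectangle (perimeter 78.00 mm); After the difference (first − rest): starting from that combined region, the 22×17 cube at (6, 0) partially overlaps it — only the 10.61 mm² overlap (of its 374.00 mm²) is removed, clipping the outline — boundary = 59.56 mm. Overall, the cross-section is a single solid region. Total boundary length (outer) = 59.56 mm.

59.56 mm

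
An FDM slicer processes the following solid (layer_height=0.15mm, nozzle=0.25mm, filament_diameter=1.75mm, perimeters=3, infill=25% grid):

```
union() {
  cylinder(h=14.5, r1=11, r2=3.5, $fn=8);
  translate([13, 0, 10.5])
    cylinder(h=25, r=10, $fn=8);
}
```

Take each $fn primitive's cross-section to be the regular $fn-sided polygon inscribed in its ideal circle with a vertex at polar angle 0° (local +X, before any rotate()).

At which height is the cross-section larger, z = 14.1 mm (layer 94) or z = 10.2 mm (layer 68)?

layer 94 (z = 14.1 mm)

Layer 94 (z = 14.1): the cone: at t=0.972 of its height the radius interpolates to r₁+(r₂−r₁)t = 3.707, giving a regular 8-gon of that circumradius (area = (8/2)·3.707²·sin(360°/8) = 38.87 mm²); the r=10 cylinder at (13, 0) gives a regular 8-gon of circumradius 10 (constant along its height) (area = (8/2)·10.000²·sin(360°/8) = 282.84 mm²); Taking the union: the regions partially overlap — summed areas 321.71 mm² minus the doubly-counted overlap 0.60 mm² gives 321.11 mm² — area = 321.11 mm². So its area = 321.11 mm². Layer 68 (z = 10.2): the cone: at t=0.703 of its height the radius interpolates to r₁+(r₂−r₁)t = 5.724, giving a regular 8-gon of that circumradius (area = (8/2)·5.724²·sin(360°/8) = 92.68 mm²); the cylinder at (13, 0) is absent (z outside [10.5, 35.5]); Merging all regions: only the cone is present, so the union is just that shape — area = 92.68 mm². So its area = 92.68 mm². Layer 94 is larger (321.11 vs 92.68 mm²).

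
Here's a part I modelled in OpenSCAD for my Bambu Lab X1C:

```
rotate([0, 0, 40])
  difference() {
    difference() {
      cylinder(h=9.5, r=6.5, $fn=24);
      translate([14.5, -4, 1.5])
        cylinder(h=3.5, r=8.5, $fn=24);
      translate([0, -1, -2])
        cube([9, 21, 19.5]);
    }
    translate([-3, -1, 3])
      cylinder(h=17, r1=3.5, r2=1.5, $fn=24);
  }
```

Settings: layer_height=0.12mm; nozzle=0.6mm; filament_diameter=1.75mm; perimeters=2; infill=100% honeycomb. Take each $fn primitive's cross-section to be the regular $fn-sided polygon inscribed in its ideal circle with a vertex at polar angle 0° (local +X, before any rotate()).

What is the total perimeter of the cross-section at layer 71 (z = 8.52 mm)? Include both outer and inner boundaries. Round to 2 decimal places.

At z = 8.52 mm: the cylinder: section is a regular 24-gon, circumradius r=6.5 (perimeter = 2·24·6.500·sin(180°/24) = 40.72 mm); the cylinder at (14.5, -4) does not reach this height (z outside [1.5, 5]); the 9×21 cube at (0, -1) contributes its full rectangle (perimeter 60.00 mm); Taking the first minus the rest: starting from the r=6.5 cylinder, the 9×21 cube at (0, -1) partially overlaps it — only the 39.24 mm² overlap (of its 189.00 mm²) is removed, clipping the outline — boundary = 43.40 mm; the cone at (-3, -1) contributes a regular 24-gon of circumradius 2.851 (interpolated between r1=3.5 and r2=1.5 at t=0.325) (perimeter = 2·24·2.851·sin(180°/24) = 17.86 mm); Subtracting the remaining from the first: starting from the result so far, the cone at (-3, -1) lies wholly inside it (removes its full 25.24 mm² and its 17.86 mm outline becomes a hole wall) — boundary (outer + 1 inner loop) = 61.26 mm; (rotated 40° about Z; rotation is an isometry so areas/perimeters/island counts are preserved). Overall, the cross-section is one region with 1 hole. Total boundary length (outer + inner) = 61.26 mm.

61.26 mm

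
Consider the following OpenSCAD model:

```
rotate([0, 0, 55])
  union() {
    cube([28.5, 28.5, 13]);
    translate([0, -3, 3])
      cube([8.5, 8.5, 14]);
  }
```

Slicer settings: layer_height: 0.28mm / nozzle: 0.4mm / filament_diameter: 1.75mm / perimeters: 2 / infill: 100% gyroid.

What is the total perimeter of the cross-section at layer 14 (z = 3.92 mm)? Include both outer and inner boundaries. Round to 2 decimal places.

At z = 3.92 mm: the cube is present — its section is the full 28.5×28.5 rectangle (perimeter 114.00 mm); the cube at (0, -3) (footprint 8.5×8.5) is included at this height (perimeter 34.00 mm); Merging all regions: the regions partially overlap (shared area 46.75 mm²), so the edge portions inside another operand are dropped and the merged outline is re-measured after clipping — boundary = 120.00 mm; (whole slice rotated 55° about Z — lengths, areas and connectivity unchanged). Overall, the cross-section is a single solid region. Total boundary length (outer) = 120.00 mm.

120.00 mm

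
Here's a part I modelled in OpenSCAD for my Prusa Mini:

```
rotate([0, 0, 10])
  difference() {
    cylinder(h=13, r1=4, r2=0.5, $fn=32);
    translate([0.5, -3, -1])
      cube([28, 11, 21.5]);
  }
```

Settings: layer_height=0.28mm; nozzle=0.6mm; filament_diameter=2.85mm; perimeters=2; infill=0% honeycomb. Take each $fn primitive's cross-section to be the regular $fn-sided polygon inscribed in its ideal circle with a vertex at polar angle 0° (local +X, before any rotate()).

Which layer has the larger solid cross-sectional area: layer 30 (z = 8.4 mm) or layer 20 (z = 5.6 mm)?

layer 20 (z = 5.6 mm)

Layer 30 (z = 8.4): the cone (r1=4→r2=0.5) has section circumradius 1.738 here — a regular 32-gon (area = (32/2)·1.738²·sin(360°/32) = 9.43 mm²); the cube at (0.5, -3) is present — its section is the full 28×11 rectangle (area 308.00 mm²); Taking the first minus the rest: starting from the cone (9.43 mm²), the 28×11 cube at (0.5, -3) partially overlaps it — only the 3.01 mm² overlap (of its 308.00 mm²) is removed, clipping the outline — area = 6.43 mm²; (whole slice rotated 10° about Z — lengths, areas and connectivity unchanged). So its area = 6.43 mm². Layer 20 (z = 5.6): the cone (r1=4→r2=0.5) has section circumradius 2.492 here — a regular 32-gon (area = (32/2)·2.492²·sin(360°/32) = 19.39 mm²); the cube at (0.5, -3) is present — its section is the full 28×11 rectangle (area 308.00 mm²); Subtracting the remaining from the first: starting from the cone (19.39 mm²), the 28×11 cube at (0.5, -3) partially overlaps it — only the 7.23 mm² overlap (of its 308.00 mm²) is removed, clipping the outline — area = 12.16 mm²; (whole slice rotated 10° about Z — lengths, areas and connectivity unchanged). So its area = 12.16 mm². Layer 20 is larger (12.16 vs 6.43 mm²).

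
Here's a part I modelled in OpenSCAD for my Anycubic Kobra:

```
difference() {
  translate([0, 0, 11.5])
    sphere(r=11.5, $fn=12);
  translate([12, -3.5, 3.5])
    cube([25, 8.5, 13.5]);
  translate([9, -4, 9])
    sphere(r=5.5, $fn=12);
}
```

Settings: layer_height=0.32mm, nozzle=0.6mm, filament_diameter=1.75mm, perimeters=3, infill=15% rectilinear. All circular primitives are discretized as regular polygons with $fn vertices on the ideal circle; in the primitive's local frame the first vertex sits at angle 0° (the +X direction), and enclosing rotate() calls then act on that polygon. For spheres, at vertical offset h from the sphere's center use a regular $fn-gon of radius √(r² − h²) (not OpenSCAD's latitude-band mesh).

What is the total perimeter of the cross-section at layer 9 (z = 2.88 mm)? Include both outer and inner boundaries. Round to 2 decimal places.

47.28 mm

At z = 2.88 mm: the sphere: section is a regular 12-gon, circumradius = √(r²−h²) = √(11.5²−8.62²) = 7.612 (perimeter = 2·12·7.612·sin(180°/12) = 47.28 mm); the cube at (12, -3.5) does not reach this height (z outside [3.5, 17]); the sphere at (9, -4) does not reach this height (|z−center|=6.120 > r=5.5); Subtracting the remaining from the first: none of the subtracted shapes is present at this height, so the r=11.5 sphere is unchanged — boundary = 47.28 mm. Overall, the cross-section is a single solid region. Total boundary length (outer) = 47.28 mm.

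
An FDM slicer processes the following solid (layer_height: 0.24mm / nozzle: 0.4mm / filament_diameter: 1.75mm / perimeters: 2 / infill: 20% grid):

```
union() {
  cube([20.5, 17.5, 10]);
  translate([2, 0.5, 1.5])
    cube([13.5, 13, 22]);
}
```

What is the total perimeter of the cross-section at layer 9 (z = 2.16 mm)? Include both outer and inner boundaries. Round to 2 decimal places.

76.00 mm

At z = 2.16 mm: the cube (footprint 20.5×17.5) is included at this height (perimeter 76.00 mm); the cube at (2, 0.5) is present — its section is the full 13.5×13 rectangle (perimeter 53.00 mm); Merging all regions: the 13.5×13 cube at (2, 0.5) lies entirely inside the 20.5×17.5 cube, so the union is just the 20.5×17.5 cube — boundary = 76.00 mm. Overall, the cross-section is a single solid region. Total boundary length (outer) = 76.00 mm.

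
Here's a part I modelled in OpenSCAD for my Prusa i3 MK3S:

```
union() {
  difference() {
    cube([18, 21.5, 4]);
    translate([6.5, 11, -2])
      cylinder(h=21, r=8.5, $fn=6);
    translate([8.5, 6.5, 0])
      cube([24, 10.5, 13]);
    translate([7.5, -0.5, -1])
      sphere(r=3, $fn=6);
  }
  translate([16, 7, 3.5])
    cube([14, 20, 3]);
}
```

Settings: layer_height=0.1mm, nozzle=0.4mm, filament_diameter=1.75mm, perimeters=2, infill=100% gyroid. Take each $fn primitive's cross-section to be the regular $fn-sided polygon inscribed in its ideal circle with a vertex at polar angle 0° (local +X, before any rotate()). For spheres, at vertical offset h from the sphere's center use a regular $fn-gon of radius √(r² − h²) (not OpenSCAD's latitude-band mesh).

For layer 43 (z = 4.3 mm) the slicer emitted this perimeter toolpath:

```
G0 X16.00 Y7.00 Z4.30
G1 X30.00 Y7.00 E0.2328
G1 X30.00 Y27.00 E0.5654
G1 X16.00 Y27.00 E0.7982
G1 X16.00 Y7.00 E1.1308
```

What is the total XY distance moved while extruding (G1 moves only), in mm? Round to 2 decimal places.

68.00 mm

Sum the Euclidean lengths of each G1 segment: total = 68.00 mm.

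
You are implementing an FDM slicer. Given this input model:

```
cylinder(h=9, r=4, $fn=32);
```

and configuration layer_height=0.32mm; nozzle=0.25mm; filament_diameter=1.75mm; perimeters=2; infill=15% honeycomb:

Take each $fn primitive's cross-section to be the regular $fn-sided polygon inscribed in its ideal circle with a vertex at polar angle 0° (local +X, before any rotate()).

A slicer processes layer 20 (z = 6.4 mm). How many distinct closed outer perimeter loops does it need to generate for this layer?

1

At z = 6.4 mm: the r=4 cylinder contributes a regular 32-gon of circumradius 4. The result has 1 disconnected region.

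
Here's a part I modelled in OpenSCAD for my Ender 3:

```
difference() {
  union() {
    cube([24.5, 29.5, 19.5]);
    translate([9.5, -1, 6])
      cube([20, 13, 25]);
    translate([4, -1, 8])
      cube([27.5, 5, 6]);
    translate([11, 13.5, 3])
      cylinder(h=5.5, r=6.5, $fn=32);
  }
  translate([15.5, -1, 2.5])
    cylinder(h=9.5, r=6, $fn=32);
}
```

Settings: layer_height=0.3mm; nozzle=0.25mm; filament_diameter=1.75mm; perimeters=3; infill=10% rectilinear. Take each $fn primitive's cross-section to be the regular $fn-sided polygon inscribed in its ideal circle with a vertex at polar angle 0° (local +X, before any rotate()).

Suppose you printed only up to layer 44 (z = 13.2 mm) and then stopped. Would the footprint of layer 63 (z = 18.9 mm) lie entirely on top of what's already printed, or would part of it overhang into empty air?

Compare the two slices. At z = 13.2: the 24.5×29.5 cube contributes its full rectangle (area 722.75 mm²); the cube at (9.5, -1) (footprint 20×13) is included at this height (area 260.00 mm²); the 27.5×5 cube at (4, -1) contributes its full rectangle (area 137.50 mm²); the cylinder at (11, 13.5) does not reach this height (z outside [3, 8.5]); Combining (union): the regions partially overlap — summed areas 1120.25 mm² minus the doubly-counted overlap 302.00 mm² gives 818.25 mm² — area = 818.25 mm²; the cylinder at (15.5, -1) is not intersected at this z (z outside [2.5, 12]); After the difference (first − rest): none of the subtracted shapes is present at this height, so the result so far is unchanged — area = 818.25 mm². At z = 18.9: the cube (footprint 24.5×29.5) is included at this height (area 722.75 mm²); the cube at (9.5, -1) (footprint 20×13) is included at this height (area 260.00 mm²); the cube at (4, -1) is not intersected at this z (z outside [8, 14]); the cylinder at (11, 13.5) does not reach this height (z outside [3, 8.5]); Taking the union: the regions partially overlap — summed areas 982.75 mm² minus the doubly-counted overlap 180.00 mm² gives 802.75 mm² — area = 802.75 mm²; the cylinder at (15.5, -1) is not intersected at this z (z outside [2.5, 12]); Subtracting the remaining from the first: none of the subtracted shapes is present at this height, so that combined region is unchanged — area = 802.75 mm². Checking containment: the cross-section at z = 18.9 is a subset of the cross-section at z = 13.2.

entirely on top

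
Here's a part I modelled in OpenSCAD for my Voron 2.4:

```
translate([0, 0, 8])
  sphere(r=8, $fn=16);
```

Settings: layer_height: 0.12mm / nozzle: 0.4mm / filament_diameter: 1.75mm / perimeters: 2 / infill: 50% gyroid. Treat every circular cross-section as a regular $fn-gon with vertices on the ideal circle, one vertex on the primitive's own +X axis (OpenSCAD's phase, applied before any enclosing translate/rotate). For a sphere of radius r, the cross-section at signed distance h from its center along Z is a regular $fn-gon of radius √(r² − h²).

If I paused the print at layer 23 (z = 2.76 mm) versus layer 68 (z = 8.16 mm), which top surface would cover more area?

layer 68 (z = 8.16 mm)

Layer 23 (z = 2.76): the r=8 sphere contributes a regular 16-gon of circumradius √(8²−5.24²) = 6.045 (area = (16/2)·6.045²·sin(360°/16) = 111.87 mm²). So its area = 111.87 mm². Layer 68 (z = 8.16): the sphere: section is a regular 16-gon, circumradius = √(r²−h²) = √(8²−0.16²) = 7.998 (area = (16/2)·7.998²·sin(360°/16) = 195.86 mm²). So its area = 195.86 mm². Layer 68 is larger (195.86 vs 111.87 mm²).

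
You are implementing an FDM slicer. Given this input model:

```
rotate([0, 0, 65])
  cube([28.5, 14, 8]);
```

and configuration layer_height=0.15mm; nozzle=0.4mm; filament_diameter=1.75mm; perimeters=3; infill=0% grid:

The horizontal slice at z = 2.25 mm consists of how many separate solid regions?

At z = 2.25 mm: the cube (footprint 28.5×14) is included at this height; (whole slice rotated 65° about Z — lengths, areas and connectivity unchanged). The result has 1 disconnected region.

1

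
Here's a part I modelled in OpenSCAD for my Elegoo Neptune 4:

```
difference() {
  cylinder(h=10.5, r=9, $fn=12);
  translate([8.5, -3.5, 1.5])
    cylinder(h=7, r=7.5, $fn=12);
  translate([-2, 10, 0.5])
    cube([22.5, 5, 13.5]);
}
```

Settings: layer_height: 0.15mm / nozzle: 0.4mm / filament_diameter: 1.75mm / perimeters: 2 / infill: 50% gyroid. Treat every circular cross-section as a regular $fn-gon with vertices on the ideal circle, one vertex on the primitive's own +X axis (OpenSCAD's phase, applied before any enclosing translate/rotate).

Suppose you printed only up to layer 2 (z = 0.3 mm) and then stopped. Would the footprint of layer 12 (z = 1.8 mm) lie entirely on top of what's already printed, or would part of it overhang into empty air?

entirely on top

Compare the two slices. At z = 0.3: the r=9 cylinder gives a regular 12-gon of circumradius 9 (constant along its height) (area = (12/2)·9.000²·sin(360°/12) = 243.00 mm²); the cylinder at (8.5, -3.5) is not intersected at this z (z outside [1.5, 8.5]); the cube at (-2, 10) is not intersected at this z (z outside [0.5, 14]); Taking the first minus the rest: none of the subtracted shapes is present at this height, so the r=9 cylinder is unchanged — area = 243.00 mm². At z = 1.8: the r=9 cylinder gives a regular 12-gon of circumradius 9 (constant along its height) (area = (12/2)·9.000²·sin(360°/12) = 243.00 mm²); the cylinder at (8.5, -3.5): section is a regular 12-gon, circumradius r=7.5 (area = (12/2)·7.500²·sin(360°/12) = 168.75 mm²); the 22.5×5 cube at (-2, 10) contributes its full rectangle (area 112.50 mm²); Taking the first minus the rest: starting from the r=9 cylinder (243.00 mm²), the r=7.5 cylinder at (8.5, -3.5) partially overlaps it — only the 63.90 mm² overlap (of its 168.75 mm²) is removed, clipping the outline; the 22.5×5 cube at (-2, 10) misses the remaining region (no effect) — area = 179.10 mm². Checking containment: the cross-section at z = 1.8 is a subset of the cross-section at z = 0.3.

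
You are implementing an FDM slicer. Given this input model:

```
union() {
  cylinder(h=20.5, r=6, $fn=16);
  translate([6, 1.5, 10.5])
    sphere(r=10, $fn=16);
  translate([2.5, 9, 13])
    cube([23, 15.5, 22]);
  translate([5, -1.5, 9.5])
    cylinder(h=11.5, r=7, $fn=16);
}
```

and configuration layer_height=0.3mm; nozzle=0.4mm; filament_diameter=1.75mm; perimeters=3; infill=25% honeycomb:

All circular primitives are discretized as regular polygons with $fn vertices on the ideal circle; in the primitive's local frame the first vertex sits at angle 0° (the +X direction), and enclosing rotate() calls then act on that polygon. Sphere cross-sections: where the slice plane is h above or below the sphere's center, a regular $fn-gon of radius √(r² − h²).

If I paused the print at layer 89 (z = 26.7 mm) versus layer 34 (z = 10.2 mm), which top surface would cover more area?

layer 89 (z = 26.7 mm)

Layer 89 (z = 26.7): the cylinder is absent (z outside [0, 20.5]); the sphere at (6, 1.5) is not intersected at this z (|z−center|=16.200 > r=10); the cube at (2.5, 9) (footprint 23×15.5) is included at this height (area 356.50 mm²); the cylinder at (5, -1.5) is not intersected at this z (z outside [9.5, 21]); Merging all regions: only the 23×15.5 cube at (2.5, 9) is present, so the union is just that shape — area = 356.50 mm². So its area = 356.50 mm². Layer 34 (z = 10.2): the r=6 cylinder gives a regular 16-gon of circumradius 6 (constant along its height) (area = (16/2)·6.000²·sin(360°/16) = 110.21 mm²); the sphere at (6, 1.5): section is a regular 16-gon, circumradius = √(r²−h²) = √(10²−0.3²) = 9.995 (area = (16/2)·9.995²·sin(360°/16) = 305.87 mm²); the cube at (2.5, 9) is not intersected at this z (z outside [13, 35]); the cylinder at (5, -1.5): section is a regular 16-gon, circumradius r=7 (area = (16/2)·7.000²·sin(360°/16) = 150.01 mm²); Combining (union): the regions partially overlap — summed areas 566.10 mm² minus the doubly-counted overlap 240.04 mm² gives 326.05 mm² — area = 326.05 mm². So its area = 326.05 mm². Layer 89 is larger (356.50 vs 326.05 mm²).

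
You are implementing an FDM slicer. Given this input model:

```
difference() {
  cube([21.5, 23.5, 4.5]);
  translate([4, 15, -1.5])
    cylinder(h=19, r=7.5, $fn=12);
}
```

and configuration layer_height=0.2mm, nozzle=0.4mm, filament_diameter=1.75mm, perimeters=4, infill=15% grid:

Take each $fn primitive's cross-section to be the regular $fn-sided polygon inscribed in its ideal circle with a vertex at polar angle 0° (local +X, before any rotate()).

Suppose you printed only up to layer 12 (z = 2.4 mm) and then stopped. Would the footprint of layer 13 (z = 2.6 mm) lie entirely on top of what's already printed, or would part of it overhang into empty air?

Compare the two slices. At z = 2.4: the 21.5×23.5 cube contributes its full rectangle (area 505.25 mm²); the r=7.5 cylinder at (4, 15) contributes a regular 12-gon of circumradius 7.5 (area = (12/2)·7.500²·sin(360°/12) = 168.75 mm²); Subtracting the remaining from the first: starting from the 21.5×23.5 cube (505.25 mm²), the r=7.5 cylinder at (4, 15) partially overlaps it — only the 140.04 mm² overlap (of its 168.75 mm²) is removed, clipping the outline — area = 365.21 mm². At z = 2.6: the 21.5×23.5 cube contributes its full rectangle (area 505.25 mm²); the r=7.5 cylinder at (4, 15) gives a regular 12-gon of circumradius 7.5 (constant along its height) (area = (12/2)·7.500²·sin(360°/12) = 168.75 mm²); Subtracting the remaining from the first: starting from the 21.5×23.5 cube (505.25 mm²), the r=7.5 cylinder at (4, 15) partially overlaps it — only the 140.04 mm² overlap (of its 168.75 mm²) is removed, clipping the outline — area = 365.21 mm². Checking containment: the cross-section at z = 2.6 is a subset of the cross-section at z = 2.4.

entirely on top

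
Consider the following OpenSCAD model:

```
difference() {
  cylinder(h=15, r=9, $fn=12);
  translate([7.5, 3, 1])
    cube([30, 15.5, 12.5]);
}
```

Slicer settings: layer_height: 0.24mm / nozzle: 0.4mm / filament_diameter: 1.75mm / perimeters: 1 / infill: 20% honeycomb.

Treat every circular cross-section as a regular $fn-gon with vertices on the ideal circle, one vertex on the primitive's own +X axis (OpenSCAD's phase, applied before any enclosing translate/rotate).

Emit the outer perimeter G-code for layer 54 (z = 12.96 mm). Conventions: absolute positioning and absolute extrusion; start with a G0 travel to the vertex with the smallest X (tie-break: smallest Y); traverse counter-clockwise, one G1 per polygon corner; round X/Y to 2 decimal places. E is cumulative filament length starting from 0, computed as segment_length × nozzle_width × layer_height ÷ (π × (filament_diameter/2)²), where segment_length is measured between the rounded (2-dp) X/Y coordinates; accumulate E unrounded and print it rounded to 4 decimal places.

G0 X-9.00 Y0.00 Z12.96
G1 X-7.79 Y-4.50 E0.1860
G1 X-4.50 Y-7.79 E0.3717
G1 X0.00 Y-9.00 E0.5577
G1 X4.50 Y-7.79 E0.7437
G1 X7.79 Y-4.50 E0.9294
G1 X9.00 Y0.00 E1.1153
G1 X8.20 Y3.00 E1.2393
G1 X7.50 Y3.00 E1.2672
G1 X7.50 Y4.79 E1.3386
G1 X4.50 Y7.79 E1.5080
G1 X0.00 Y9.00 E1.6940
G1 X-4.50 Y7.79 E1.8799
G1 X-7.79 Y4.50 E2.0656
G1 X-9.00 Y0.00 E2.2516

At z = 12.96 mm: the r=9 cylinder gives a regular 12-gon of circumradius 9 (constant along its height); the cube at (7.5, 3) is present — its section is the full 30×15.5 rectangle; Subtracting the remaining from the first: starting from the r=9 cylinder, the 30×15.5 cube at (7.5, 3) partially overlaps it — only the 0.79 mm² overlap (of its 465.00 mm²) is removed, clipping the outline — 1 connected region. The outline is a single polygon with 14 vertices. Extrusion per mm of travel: 0.4 × 0.24 / (π × 0.875²) = 0.039912. Accumulating E over each segment gives final E = 2.2516.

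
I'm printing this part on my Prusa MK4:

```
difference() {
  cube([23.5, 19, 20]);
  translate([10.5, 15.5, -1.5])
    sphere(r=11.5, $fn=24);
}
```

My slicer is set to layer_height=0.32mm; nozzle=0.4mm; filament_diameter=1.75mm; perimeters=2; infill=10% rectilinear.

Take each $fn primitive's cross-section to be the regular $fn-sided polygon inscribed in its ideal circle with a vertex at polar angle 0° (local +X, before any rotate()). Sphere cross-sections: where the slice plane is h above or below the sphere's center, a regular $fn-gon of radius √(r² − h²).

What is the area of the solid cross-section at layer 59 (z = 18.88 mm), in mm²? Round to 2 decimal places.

446.50 mm²

At z = 18.88 mm: the cube (footprint 23.5×19) is included at this height (area 446.50 mm²); the sphere at (10.5, 15.5) does not reach this height (|z−center|=20.380 > r=11.5); After the difference (first − rest): none of the subtracted shapes is present at this height, so the 23.5×19 cube is unchanged — area = 446.50 mm². Overall, the cross-section is a single solid region. Net area = 446.50 mm².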